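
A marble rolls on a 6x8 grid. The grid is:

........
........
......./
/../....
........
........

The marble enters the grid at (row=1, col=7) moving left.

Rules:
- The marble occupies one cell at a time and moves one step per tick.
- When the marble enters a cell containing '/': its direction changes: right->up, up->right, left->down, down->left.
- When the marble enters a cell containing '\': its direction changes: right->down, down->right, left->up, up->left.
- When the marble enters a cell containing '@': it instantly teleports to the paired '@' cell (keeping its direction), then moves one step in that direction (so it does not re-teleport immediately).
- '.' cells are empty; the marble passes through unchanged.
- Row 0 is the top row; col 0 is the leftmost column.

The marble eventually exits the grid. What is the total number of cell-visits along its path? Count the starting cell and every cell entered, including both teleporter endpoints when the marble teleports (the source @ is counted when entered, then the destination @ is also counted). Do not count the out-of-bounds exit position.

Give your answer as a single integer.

Step 1: enter (1,7), '.' pass, move left to (1,6)
Step 2: enter (1,6), '.' pass, move left to (1,5)
Step 3: enter (1,5), '.' pass, move left to (1,4)
Step 4: enter (1,4), '.' pass, move left to (1,3)
Step 5: enter (1,3), '.' pass, move left to (1,2)
Step 6: enter (1,2), '.' pass, move left to (1,1)
Step 7: enter (1,1), '.' pass, move left to (1,0)
Step 8: enter (1,0), '.' pass, move left to (1,-1)
Step 9: at (1,-1) — EXIT via left edge, pos 1
Path length (cell visits): 8

Answer: 8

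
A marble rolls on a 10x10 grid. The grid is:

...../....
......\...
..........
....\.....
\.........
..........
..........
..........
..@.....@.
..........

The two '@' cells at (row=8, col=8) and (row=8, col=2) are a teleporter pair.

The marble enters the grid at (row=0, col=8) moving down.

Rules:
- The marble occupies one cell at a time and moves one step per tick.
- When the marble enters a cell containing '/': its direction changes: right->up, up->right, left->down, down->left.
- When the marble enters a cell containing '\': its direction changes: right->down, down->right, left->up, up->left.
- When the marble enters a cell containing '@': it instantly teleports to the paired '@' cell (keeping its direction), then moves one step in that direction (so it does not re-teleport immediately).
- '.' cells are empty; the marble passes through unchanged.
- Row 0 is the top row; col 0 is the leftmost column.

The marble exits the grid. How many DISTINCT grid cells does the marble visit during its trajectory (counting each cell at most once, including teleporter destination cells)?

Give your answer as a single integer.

Step 1: enter (0,8), '.' pass, move down to (1,8)
Step 2: enter (1,8), '.' pass, move down to (2,8)
Step 3: enter (2,8), '.' pass, move down to (3,8)
Step 4: enter (3,8), '.' pass, move down to (4,8)
Step 5: enter (4,8), '.' pass, move down to (5,8)
Step 6: enter (5,8), '.' pass, move down to (6,8)
Step 7: enter (6,8), '.' pass, move down to (7,8)
Step 8: enter (7,8), '.' pass, move down to (8,8)
Step 9: enter (8,8), '@' teleport (8,8)->(8,2), also enter (8,2), move down to (9,2)
Step 10: enter (9,2), '.' pass, move down to (10,2)
Step 11: at (10,2) — EXIT via bottom edge, pos 2
Distinct cells visited: 11 (path length 11)

Answer: 11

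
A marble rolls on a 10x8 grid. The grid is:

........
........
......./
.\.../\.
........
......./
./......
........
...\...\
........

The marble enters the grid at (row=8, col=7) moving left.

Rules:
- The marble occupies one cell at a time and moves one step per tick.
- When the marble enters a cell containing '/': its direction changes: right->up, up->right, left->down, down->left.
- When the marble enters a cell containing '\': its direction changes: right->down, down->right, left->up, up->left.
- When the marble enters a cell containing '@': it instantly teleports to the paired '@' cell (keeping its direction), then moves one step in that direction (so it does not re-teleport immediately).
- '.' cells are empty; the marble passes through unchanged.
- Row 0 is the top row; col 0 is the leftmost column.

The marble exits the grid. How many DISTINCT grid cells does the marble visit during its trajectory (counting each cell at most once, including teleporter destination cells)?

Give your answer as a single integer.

Answer: 4

Derivation:
Step 1: enter (8,7), '\' deflects left->up, move up to (7,7)
Step 2: enter (7,7), '.' pass, move up to (6,7)
Step 3: enter (6,7), '.' pass, move up to (5,7)
Step 4: enter (5,7), '/' deflects up->right, move right to (5,8)
Step 5: at (5,8) — EXIT via right edge, pos 5
Distinct cells visited: 4 (path length 4)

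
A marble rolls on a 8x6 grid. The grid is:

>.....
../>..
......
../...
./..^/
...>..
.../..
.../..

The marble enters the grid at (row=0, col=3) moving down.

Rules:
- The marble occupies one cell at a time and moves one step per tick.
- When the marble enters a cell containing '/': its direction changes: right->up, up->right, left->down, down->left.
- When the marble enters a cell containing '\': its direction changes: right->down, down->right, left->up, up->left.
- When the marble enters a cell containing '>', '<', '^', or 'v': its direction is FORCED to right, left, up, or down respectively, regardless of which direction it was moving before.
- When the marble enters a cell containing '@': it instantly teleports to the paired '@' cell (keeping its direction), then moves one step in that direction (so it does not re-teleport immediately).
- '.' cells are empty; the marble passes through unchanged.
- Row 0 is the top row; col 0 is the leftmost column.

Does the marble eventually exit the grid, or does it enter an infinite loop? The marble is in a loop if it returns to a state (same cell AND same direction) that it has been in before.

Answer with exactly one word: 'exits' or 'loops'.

Answer: exits

Derivation:
Step 1: enter (0,3), '.' pass, move down to (1,3)
Step 2: enter (1,3), '>' forces down->right, move right to (1,4)
Step 3: enter (1,4), '.' pass, move right to (1,5)
Step 4: enter (1,5), '.' pass, move right to (1,6)
Step 5: at (1,6) — EXIT via right edge, pos 1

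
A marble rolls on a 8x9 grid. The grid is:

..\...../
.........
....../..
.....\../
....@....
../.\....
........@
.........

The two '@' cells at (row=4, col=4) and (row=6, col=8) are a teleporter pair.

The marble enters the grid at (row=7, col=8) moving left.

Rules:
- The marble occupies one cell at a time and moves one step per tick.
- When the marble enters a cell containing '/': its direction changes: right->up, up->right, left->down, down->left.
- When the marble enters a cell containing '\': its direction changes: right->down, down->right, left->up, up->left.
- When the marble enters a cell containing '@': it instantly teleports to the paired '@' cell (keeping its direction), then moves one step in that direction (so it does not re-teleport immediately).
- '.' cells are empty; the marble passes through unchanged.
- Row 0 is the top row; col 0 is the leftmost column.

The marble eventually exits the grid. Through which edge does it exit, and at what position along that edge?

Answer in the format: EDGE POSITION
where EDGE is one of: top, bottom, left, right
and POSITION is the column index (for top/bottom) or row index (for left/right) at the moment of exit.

Answer: left 7

Derivation:
Step 1: enter (7,8), '.' pass, move left to (7,7)
Step 2: enter (7,7), '.' pass, move left to (7,6)
Step 3: enter (7,6), '.' pass, move left to (7,5)
Step 4: enter (7,5), '.' pass, move left to (7,4)
Step 5: enter (7,4), '.' pass, move left to (7,3)
Step 6: enter (7,3), '.' pass, move left to (7,2)
Step 7: enter (7,2), '.' pass, move left to (7,1)
Step 8: enter (7,1), '.' pass, move left to (7,0)
Step 9: enter (7,0), '.' pass, move left to (7,-1)
Step 10: at (7,-1) — EXIT via left edge, pos 7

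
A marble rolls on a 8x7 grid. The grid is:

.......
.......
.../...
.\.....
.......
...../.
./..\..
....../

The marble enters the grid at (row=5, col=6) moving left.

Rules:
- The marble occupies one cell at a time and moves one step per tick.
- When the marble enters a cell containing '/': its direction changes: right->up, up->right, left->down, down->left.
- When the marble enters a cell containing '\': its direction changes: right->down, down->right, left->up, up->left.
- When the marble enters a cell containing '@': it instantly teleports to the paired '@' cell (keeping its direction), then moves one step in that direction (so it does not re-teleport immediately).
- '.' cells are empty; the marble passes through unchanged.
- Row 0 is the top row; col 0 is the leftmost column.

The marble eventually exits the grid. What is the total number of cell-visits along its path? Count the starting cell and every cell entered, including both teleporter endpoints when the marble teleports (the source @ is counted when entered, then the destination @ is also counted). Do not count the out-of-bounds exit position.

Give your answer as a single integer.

Answer: 4

Derivation:
Step 1: enter (5,6), '.' pass, move left to (5,5)
Step 2: enter (5,5), '/' deflects left->down, move down to (6,5)
Step 3: enter (6,5), '.' pass, move down to (7,5)
Step 4: enter (7,5), '.' pass, move down to (8,5)
Step 5: at (8,5) — EXIT via bottom edge, pos 5
Path length (cell visits): 4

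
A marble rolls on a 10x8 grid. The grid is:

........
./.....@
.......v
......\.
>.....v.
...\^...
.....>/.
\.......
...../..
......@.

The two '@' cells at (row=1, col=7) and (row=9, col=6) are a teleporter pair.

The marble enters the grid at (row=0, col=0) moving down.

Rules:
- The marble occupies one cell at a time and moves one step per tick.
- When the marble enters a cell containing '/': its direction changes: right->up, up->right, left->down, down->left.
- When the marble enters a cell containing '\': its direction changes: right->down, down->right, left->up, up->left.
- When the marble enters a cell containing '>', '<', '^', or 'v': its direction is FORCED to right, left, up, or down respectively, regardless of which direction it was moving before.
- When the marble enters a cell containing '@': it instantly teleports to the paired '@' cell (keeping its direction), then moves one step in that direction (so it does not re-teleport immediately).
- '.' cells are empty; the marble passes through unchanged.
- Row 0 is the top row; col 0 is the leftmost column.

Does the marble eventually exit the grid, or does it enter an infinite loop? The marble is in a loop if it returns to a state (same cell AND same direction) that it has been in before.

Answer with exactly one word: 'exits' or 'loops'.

Step 1: enter (0,0), '.' pass, move down to (1,0)
Step 2: enter (1,0), '.' pass, move down to (2,0)
Step 3: enter (2,0), '.' pass, move down to (3,0)
Step 4: enter (3,0), '.' pass, move down to (4,0)
Step 5: enter (4,0), '>' forces down->right, move right to (4,1)
Step 6: enter (4,1), '.' pass, move right to (4,2)
Step 7: enter (4,2), '.' pass, move right to (4,3)
Step 8: enter (4,3), '.' pass, move right to (4,4)
Step 9: enter (4,4), '.' pass, move right to (4,5)
Step 10: enter (4,5), '.' pass, move right to (4,6)
Step 11: enter (4,6), 'v' forces right->down, move down to (5,6)
Step 12: enter (5,6), '.' pass, move down to (6,6)
Step 13: enter (6,6), '/' deflects down->left, move left to (6,5)
Step 14: enter (6,5), '>' forces left->right, move right to (6,6)
Step 15: enter (6,6), '/' deflects right->up, move up to (5,6)
Step 16: enter (5,6), '.' pass, move up to (4,6)
Step 17: enter (4,6), 'v' forces up->down, move down to (5,6)
Step 18: at (5,6) dir=down — LOOP DETECTED (seen before)

Answer: loops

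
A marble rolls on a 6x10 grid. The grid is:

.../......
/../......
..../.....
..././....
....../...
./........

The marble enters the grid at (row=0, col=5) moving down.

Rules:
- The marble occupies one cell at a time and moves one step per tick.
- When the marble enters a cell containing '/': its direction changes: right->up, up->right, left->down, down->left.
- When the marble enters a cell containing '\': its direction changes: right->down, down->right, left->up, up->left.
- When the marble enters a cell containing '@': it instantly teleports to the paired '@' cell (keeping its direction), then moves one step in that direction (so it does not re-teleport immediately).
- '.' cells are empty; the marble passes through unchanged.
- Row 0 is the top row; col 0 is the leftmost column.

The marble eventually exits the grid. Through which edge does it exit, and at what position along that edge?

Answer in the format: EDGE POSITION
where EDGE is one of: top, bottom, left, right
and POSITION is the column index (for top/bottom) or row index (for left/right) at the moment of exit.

Answer: bottom 3

Derivation:
Step 1: enter (0,5), '.' pass, move down to (1,5)
Step 2: enter (1,5), '.' pass, move down to (2,5)
Step 3: enter (2,5), '.' pass, move down to (3,5)
Step 4: enter (3,5), '/' deflects down->left, move left to (3,4)
Step 5: enter (3,4), '.' pass, move left to (3,3)
Step 6: enter (3,3), '/' deflects left->down, move down to (4,3)
Step 7: enter (4,3), '.' pass, move down to (5,3)
Step 8: enter (5,3), '.' pass, move down to (6,3)
Step 9: at (6,3) — EXIT via bottom edge, pos 3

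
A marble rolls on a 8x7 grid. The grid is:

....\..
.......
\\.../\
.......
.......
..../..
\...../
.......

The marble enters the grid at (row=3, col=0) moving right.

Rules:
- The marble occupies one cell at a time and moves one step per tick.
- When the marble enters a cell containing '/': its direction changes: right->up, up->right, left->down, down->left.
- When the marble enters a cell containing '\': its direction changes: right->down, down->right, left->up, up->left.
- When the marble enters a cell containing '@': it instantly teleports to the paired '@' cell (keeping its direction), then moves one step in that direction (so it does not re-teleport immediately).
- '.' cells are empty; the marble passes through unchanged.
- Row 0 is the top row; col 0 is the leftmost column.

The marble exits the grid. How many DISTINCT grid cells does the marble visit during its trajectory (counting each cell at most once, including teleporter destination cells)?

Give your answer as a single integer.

Answer: 7

Derivation:
Step 1: enter (3,0), '.' pass, move right to (3,1)
Step 2: enter (3,1), '.' pass, move right to (3,2)
Step 3: enter (3,2), '.' pass, move right to (3,3)
Step 4: enter (3,3), '.' pass, move right to (3,4)
Step 5: enter (3,4), '.' pass, move right to (3,5)
Step 6: enter (3,5), '.' pass, move right to (3,6)
Step 7: enter (3,6), '.' pass, move right to (3,7)
Step 8: at (3,7) — EXIT via right edge, pos 3
Distinct cells visited: 7 (path length 7)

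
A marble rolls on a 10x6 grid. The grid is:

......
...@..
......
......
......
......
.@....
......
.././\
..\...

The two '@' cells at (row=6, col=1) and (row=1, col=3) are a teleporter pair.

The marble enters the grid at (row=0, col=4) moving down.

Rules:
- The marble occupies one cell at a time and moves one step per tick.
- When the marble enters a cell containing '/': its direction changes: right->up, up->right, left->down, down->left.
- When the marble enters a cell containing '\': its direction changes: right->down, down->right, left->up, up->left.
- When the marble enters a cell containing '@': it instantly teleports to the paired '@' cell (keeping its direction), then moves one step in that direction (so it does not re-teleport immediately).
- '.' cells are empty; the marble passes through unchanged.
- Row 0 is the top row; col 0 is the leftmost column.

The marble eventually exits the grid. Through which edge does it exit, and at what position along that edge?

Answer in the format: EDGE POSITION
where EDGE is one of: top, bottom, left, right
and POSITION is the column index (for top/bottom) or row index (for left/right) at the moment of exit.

Answer: right 9

Derivation:
Step 1: enter (0,4), '.' pass, move down to (1,4)
Step 2: enter (1,4), '.' pass, move down to (2,4)
Step 3: enter (2,4), '.' pass, move down to (3,4)
Step 4: enter (3,4), '.' pass, move down to (4,4)
Step 5: enter (4,4), '.' pass, move down to (5,4)
Step 6: enter (5,4), '.' pass, move down to (6,4)
Step 7: enter (6,4), '.' pass, move down to (7,4)
Step 8: enter (7,4), '.' pass, move down to (8,4)
Step 9: enter (8,4), '/' deflects down->left, move left to (8,3)
Step 10: enter (8,3), '.' pass, move left to (8,2)
Step 11: enter (8,2), '/' deflects left->down, move down to (9,2)
Step 12: enter (9,2), '\' deflects down->right, move right to (9,3)
Step 13: enter (9,3), '.' pass, move right to (9,4)
Step 14: enter (9,4), '.' pass, move right to (9,5)
Step 15: enter (9,5), '.' pass, move right to (9,6)
Step 16: at (9,6) — EXIT via right edge, pos 9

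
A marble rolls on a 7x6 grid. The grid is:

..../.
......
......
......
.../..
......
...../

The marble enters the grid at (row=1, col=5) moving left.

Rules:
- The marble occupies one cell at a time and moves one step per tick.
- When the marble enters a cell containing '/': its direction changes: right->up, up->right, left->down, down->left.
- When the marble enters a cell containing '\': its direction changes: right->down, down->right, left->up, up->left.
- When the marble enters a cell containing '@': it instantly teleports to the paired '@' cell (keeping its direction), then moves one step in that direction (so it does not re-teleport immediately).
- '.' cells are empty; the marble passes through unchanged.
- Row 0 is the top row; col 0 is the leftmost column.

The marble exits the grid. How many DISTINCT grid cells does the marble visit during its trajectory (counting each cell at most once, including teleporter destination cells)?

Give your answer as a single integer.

Step 1: enter (1,5), '.' pass, move left to (1,4)
Step 2: enter (1,4), '.' pass, move left to (1,3)
Step 3: enter (1,3), '.' pass, move left to (1,2)
Step 4: enter (1,2), '.' pass, move left to (1,1)
Step 5: enter (1,1), '.' pass, move left to (1,0)
Step 6: enter (1,0), '.' pass, move left to (1,-1)
Step 7: at (1,-1) — EXIT via left edge, pos 1
Distinct cells visited: 6 (path length 6)

Answer: 6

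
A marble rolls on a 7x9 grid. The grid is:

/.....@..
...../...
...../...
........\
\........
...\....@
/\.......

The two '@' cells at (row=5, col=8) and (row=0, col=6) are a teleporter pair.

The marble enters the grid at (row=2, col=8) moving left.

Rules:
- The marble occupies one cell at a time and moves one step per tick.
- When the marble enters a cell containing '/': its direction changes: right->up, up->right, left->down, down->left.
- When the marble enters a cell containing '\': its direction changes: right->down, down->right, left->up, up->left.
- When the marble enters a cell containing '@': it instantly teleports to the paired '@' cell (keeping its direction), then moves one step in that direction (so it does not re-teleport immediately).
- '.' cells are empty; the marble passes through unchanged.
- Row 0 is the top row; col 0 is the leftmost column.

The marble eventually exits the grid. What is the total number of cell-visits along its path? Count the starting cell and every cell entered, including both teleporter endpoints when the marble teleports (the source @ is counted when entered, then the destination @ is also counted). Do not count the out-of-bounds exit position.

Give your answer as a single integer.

Step 1: enter (2,8), '.' pass, move left to (2,7)
Step 2: enter (2,7), '.' pass, move left to (2,6)
Step 3: enter (2,6), '.' pass, move left to (2,5)
Step 4: enter (2,5), '/' deflects left->down, move down to (3,5)
Step 5: enter (3,5), '.' pass, move down to (4,5)
Step 6: enter (4,5), '.' pass, move down to (5,5)
Step 7: enter (5,5), '.' pass, move down to (6,5)
Step 8: enter (6,5), '.' pass, move down to (7,5)
Step 9: at (7,5) — EXIT via bottom edge, pos 5
Path length (cell visits): 8

Answer: 8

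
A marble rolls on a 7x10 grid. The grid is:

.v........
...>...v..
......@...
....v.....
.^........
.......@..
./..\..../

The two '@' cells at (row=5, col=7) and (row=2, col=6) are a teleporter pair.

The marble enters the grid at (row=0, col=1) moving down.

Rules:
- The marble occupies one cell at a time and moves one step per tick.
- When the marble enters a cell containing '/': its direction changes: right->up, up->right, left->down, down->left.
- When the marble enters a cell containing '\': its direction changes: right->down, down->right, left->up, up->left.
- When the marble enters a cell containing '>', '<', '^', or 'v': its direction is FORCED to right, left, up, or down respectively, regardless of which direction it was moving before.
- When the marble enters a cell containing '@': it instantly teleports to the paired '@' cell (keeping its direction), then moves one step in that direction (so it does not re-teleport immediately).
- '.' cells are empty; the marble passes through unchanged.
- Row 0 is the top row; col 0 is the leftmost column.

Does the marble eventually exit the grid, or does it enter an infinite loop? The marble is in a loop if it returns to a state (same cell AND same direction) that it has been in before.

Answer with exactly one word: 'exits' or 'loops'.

Step 1: enter (0,1), 'v' forces down->down, move down to (1,1)
Step 2: enter (1,1), '.' pass, move down to (2,1)
Step 3: enter (2,1), '.' pass, move down to (3,1)
Step 4: enter (3,1), '.' pass, move down to (4,1)
Step 5: enter (4,1), '^' forces down->up, move up to (3,1)
Step 6: enter (3,1), '.' pass, move up to (2,1)
Step 7: enter (2,1), '.' pass, move up to (1,1)
Step 8: enter (1,1), '.' pass, move up to (0,1)
Step 9: enter (0,1), 'v' forces up->down, move down to (1,1)
Step 10: at (1,1) dir=down — LOOP DETECTED (seen before)

Answer: loops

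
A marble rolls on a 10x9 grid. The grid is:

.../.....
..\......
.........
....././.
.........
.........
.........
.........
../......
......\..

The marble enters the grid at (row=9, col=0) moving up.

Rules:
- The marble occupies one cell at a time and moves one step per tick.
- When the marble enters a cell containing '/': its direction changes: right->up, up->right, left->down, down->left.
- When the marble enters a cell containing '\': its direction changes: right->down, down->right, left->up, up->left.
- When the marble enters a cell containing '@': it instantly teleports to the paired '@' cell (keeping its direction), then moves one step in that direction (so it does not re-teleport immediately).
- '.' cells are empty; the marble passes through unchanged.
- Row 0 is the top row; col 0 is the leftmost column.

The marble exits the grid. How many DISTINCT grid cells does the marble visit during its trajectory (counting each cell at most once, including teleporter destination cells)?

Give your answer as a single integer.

Answer: 10

Derivation:
Step 1: enter (9,0), '.' pass, move up to (8,0)
Step 2: enter (8,0), '.' pass, move up to (7,0)
Step 3: enter (7,0), '.' pass, move up to (6,0)
Step 4: enter (6,0), '.' pass, move up to (5,0)
Step 5: enter (5,0), '.' pass, move up to (4,0)
Step 6: enter (4,0), '.' pass, move up to (3,0)
Step 7: enter (3,0), '.' pass, move up to (2,0)
Step 8: enter (2,0), '.' pass, move up to (1,0)
Step 9: enter (1,0), '.' pass, move up to (0,0)
Step 10: enter (0,0), '.' pass, move up to (-1,0)
Step 11: at (-1,0) — EXIT via top edge, pos 0
Distinct cells visited: 10 (path length 10)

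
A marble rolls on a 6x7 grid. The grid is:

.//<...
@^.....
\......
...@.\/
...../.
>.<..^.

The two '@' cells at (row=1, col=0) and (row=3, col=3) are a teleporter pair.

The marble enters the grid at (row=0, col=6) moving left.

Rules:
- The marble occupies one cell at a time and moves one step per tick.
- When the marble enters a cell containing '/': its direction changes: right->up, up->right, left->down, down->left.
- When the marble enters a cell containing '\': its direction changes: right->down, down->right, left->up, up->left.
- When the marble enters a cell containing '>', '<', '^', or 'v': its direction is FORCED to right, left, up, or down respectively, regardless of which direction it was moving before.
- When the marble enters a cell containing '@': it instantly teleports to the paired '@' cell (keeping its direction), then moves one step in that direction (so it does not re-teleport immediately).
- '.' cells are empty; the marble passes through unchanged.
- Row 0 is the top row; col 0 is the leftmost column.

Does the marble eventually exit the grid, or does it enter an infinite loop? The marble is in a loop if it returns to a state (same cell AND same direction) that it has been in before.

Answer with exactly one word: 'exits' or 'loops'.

Answer: loops

Derivation:
Step 1: enter (0,6), '.' pass, move left to (0,5)
Step 2: enter (0,5), '.' pass, move left to (0,4)
Step 3: enter (0,4), '.' pass, move left to (0,3)
Step 4: enter (0,3), '<' forces left->left, move left to (0,2)
Step 5: enter (0,2), '/' deflects left->down, move down to (1,2)
Step 6: enter (1,2), '.' pass, move down to (2,2)
Step 7: enter (2,2), '.' pass, move down to (3,2)
Step 8: enter (3,2), '.' pass, move down to (4,2)
Step 9: enter (4,2), '.' pass, move down to (5,2)
Step 10: enter (5,2), '<' forces down->left, move left to (5,1)
Step 11: enter (5,1), '.' pass, move left to (5,0)
Step 12: enter (5,0), '>' forces left->right, move right to (5,1)
Step 13: enter (5,1), '.' pass, move right to (5,2)
Step 14: enter (5,2), '<' forces right->left, move left to (5,1)
Step 15: at (5,1) dir=left — LOOP DETECTED (seen before)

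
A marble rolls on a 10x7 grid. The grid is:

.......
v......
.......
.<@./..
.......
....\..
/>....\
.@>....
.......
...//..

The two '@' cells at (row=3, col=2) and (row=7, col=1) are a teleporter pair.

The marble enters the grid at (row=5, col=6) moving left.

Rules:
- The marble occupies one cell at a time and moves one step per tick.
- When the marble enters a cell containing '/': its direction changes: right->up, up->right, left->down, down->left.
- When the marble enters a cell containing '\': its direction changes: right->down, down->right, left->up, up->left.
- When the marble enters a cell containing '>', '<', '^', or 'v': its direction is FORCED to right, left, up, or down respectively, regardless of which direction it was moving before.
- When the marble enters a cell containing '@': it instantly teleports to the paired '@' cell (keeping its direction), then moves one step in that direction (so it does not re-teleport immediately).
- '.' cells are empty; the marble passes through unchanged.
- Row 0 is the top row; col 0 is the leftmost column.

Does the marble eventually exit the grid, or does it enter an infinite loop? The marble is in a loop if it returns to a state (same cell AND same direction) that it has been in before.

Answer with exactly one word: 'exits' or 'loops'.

Answer: exits

Derivation:
Step 1: enter (5,6), '.' pass, move left to (5,5)
Step 2: enter (5,5), '.' pass, move left to (5,4)
Step 3: enter (5,4), '\' deflects left->up, move up to (4,4)
Step 4: enter (4,4), '.' pass, move up to (3,4)
Step 5: enter (3,4), '/' deflects up->right, move right to (3,5)
Step 6: enter (3,5), '.' pass, move right to (3,6)
Step 7: enter (3,6), '.' pass, move right to (3,7)
Step 8: at (3,7) — EXIT via right edge, pos 3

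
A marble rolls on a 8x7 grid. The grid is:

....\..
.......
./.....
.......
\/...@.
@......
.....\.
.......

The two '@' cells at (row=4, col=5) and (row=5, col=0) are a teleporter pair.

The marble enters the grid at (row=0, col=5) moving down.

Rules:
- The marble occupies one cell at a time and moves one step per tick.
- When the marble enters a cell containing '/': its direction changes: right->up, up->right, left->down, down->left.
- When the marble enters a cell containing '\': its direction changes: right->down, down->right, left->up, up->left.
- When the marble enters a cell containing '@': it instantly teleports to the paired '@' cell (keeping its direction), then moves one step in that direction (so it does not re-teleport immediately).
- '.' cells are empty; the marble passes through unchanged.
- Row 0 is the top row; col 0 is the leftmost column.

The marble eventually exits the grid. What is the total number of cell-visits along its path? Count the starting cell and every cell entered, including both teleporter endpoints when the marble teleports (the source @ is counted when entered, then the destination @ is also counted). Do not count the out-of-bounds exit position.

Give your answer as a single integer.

Answer: 8

Derivation:
Step 1: enter (0,5), '.' pass, move down to (1,5)
Step 2: enter (1,5), '.' pass, move down to (2,5)
Step 3: enter (2,5), '.' pass, move down to (3,5)
Step 4: enter (3,5), '.' pass, move down to (4,5)
Step 5: enter (4,5), '@' teleport (4,5)->(5,0), also enter (5,0), move down to (6,0)
Step 6: enter (6,0), '.' pass, move down to (7,0)
Step 7: enter (7,0), '.' pass, move down to (8,0)
Step 8: at (8,0) — EXIT via bottom edge, pos 0
Path length (cell visits): 8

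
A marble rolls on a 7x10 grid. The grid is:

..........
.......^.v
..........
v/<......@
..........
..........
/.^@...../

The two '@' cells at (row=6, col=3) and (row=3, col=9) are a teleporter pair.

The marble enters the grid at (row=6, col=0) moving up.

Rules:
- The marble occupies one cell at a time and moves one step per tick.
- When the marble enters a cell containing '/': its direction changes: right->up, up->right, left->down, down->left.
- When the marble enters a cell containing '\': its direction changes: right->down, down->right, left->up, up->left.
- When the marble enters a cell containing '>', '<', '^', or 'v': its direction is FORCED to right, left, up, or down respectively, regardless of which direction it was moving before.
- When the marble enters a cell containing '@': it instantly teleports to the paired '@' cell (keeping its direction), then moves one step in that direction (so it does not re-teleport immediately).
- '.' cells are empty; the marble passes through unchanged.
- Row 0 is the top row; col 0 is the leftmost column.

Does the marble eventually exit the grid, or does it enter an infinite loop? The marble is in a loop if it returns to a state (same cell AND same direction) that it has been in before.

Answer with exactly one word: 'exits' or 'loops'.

Answer: exits

Derivation:
Step 1: enter (6,0), '/' deflects up->right, move right to (6,1)
Step 2: enter (6,1), '.' pass, move right to (6,2)
Step 3: enter (6,2), '^' forces right->up, move up to (5,2)
Step 4: enter (5,2), '.' pass, move up to (4,2)
Step 5: enter (4,2), '.' pass, move up to (3,2)
Step 6: enter (3,2), '<' forces up->left, move left to (3,1)
Step 7: enter (3,1), '/' deflects left->down, move down to (4,1)
Step 8: enter (4,1), '.' pass, move down to (5,1)
Step 9: enter (5,1), '.' pass, move down to (6,1)
Step 10: enter (6,1), '.' pass, move down to (7,1)
Step 11: at (7,1) — EXIT via bottom edge, pos 1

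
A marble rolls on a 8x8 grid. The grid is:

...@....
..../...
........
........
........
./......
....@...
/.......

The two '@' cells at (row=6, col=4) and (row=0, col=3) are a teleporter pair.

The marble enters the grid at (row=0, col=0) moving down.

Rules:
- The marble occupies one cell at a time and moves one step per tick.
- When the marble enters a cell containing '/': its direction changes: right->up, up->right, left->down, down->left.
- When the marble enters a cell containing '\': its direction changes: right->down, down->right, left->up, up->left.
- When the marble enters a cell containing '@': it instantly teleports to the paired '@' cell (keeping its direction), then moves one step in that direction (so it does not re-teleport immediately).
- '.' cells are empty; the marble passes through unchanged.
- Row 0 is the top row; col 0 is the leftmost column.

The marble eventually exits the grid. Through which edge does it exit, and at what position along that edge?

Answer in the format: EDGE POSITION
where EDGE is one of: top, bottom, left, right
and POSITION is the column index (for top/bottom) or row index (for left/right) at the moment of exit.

Step 1: enter (0,0), '.' pass, move down to (1,0)
Step 2: enter (1,0), '.' pass, move down to (2,0)
Step 3: enter (2,0), '.' pass, move down to (3,0)
Step 4: enter (3,0), '.' pass, move down to (4,0)
Step 5: enter (4,0), '.' pass, move down to (5,0)
Step 6: enter (5,0), '.' pass, move down to (6,0)
Step 7: enter (6,0), '.' pass, move down to (7,0)
Step 8: enter (7,0), '/' deflects down->left, move left to (7,-1)
Step 9: at (7,-1) — EXIT via left edge, pos 7

Answer: left 7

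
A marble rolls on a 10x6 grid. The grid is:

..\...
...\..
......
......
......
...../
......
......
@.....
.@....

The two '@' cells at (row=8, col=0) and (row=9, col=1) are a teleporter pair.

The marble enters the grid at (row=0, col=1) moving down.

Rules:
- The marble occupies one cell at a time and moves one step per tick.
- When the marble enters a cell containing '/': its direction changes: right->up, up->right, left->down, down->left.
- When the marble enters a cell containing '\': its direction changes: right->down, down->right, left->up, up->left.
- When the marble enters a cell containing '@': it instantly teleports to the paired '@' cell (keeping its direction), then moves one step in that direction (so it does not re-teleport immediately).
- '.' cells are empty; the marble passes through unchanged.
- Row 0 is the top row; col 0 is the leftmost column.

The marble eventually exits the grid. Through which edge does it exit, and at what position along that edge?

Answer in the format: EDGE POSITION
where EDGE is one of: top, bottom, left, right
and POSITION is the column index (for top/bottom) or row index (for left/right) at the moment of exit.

Step 1: enter (0,1), '.' pass, move down to (1,1)
Step 2: enter (1,1), '.' pass, move down to (2,1)
Step 3: enter (2,1), '.' pass, move down to (3,1)
Step 4: enter (3,1), '.' pass, move down to (4,1)
Step 5: enter (4,1), '.' pass, move down to (5,1)
Step 6: enter (5,1), '.' pass, move down to (6,1)
Step 7: enter (6,1), '.' pass, move down to (7,1)
Step 8: enter (7,1), '.' pass, move down to (8,1)
Step 9: enter (8,1), '.' pass, move down to (9,1)
Step 10: enter (9,1), '@' teleport (9,1)->(8,0), also enter (8,0), move down to (9,0)
Step 11: enter (9,0), '.' pass, move down to (10,0)
Step 12: at (10,0) — EXIT via bottom edge, pos 0

Answer: bottom 0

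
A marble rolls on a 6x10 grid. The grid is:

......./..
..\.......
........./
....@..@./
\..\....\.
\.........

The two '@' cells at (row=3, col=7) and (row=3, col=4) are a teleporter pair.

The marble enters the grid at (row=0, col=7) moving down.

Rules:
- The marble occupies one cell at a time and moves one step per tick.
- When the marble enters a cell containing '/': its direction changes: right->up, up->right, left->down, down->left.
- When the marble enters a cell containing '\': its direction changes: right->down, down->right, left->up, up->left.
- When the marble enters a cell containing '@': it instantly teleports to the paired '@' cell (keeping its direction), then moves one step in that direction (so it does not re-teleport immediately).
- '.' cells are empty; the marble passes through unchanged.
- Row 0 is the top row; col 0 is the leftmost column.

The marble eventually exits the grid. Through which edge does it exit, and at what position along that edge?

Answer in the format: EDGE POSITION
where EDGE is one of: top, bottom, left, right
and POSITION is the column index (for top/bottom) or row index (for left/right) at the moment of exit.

Answer: left 0

Derivation:
Step 1: enter (0,7), '/' deflects down->left, move left to (0,6)
Step 2: enter (0,6), '.' pass, move left to (0,5)
Step 3: enter (0,5), '.' pass, move left to (0,4)
Step 4: enter (0,4), '.' pass, move left to (0,3)
Step 5: enter (0,3), '.' pass, move left to (0,2)
Step 6: enter (0,2), '.' pass, move left to (0,1)
Step 7: enter (0,1), '.' pass, move left to (0,0)
Step 8: enter (0,0), '.' pass, move left to (0,-1)
Step 9: at (0,-1) — EXIT via left edge, pos 0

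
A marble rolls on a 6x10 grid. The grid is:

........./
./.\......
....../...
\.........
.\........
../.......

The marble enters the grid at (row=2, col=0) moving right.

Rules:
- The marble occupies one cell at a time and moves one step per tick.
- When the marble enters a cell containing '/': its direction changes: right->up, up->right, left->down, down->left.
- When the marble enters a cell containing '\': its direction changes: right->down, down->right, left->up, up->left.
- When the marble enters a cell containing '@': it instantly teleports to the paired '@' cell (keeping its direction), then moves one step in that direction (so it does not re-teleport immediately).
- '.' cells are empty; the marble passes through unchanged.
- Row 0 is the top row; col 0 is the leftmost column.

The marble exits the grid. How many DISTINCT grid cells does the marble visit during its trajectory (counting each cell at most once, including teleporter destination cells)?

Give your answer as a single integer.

Answer: 9

Derivation:
Step 1: enter (2,0), '.' pass, move right to (2,1)
Step 2: enter (2,1), '.' pass, move right to (2,2)
Step 3: enter (2,2), '.' pass, move right to (2,3)
Step 4: enter (2,3), '.' pass, move right to (2,4)
Step 5: enter (2,4), '.' pass, move right to (2,5)
Step 6: enter (2,5), '.' pass, move right to (2,6)
Step 7: enter (2,6), '/' deflects right->up, move up to (1,6)
Step 8: enter (1,6), '.' pass, move up to (0,6)
Step 9: enter (0,6), '.' pass, move up to (-1,6)
Step 10: at (-1,6) — EXIT via top edge, pos 6
Distinct cells visited: 9 (path length 9)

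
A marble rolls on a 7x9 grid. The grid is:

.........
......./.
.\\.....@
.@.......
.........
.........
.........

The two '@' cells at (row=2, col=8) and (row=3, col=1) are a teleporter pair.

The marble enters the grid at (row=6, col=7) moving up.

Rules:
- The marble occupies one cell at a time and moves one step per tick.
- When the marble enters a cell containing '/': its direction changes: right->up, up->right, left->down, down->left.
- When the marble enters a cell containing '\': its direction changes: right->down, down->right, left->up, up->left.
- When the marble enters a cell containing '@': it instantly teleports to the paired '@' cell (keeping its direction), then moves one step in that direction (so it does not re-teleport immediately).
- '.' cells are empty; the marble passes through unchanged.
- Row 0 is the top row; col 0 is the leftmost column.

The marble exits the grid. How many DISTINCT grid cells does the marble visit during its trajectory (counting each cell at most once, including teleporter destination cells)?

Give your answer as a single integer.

Step 1: enter (6,7), '.' pass, move up to (5,7)
Step 2: enter (5,7), '.' pass, move up to (4,7)
Step 3: enter (4,7), '.' pass, move up to (3,7)
Step 4: enter (3,7), '.' pass, move up to (2,7)
Step 5: enter (2,7), '.' pass, move up to (1,7)
Step 6: enter (1,7), '/' deflects up->right, move right to (1,8)
Step 7: enter (1,8), '.' pass, move right to (1,9)
Step 8: at (1,9) — EXIT via right edge, pos 1
Distinct cells visited: 7 (path length 7)

Answer: 7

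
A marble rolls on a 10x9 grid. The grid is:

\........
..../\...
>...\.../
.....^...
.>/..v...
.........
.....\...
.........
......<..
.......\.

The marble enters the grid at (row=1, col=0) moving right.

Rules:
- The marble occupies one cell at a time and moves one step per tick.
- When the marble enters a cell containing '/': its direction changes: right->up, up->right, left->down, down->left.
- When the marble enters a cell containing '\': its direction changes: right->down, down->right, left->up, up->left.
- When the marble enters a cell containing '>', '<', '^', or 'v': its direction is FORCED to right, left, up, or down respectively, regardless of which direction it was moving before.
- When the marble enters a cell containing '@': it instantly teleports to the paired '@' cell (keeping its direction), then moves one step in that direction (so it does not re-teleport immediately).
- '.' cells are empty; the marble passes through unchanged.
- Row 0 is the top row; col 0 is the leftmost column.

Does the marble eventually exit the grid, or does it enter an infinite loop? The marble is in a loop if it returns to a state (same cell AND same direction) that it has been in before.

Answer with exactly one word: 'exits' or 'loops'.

Step 1: enter (1,0), '.' pass, move right to (1,1)
Step 2: enter (1,1), '.' pass, move right to (1,2)
Step 3: enter (1,2), '.' pass, move right to (1,3)
Step 4: enter (1,3), '.' pass, move right to (1,4)
Step 5: enter (1,4), '/' deflects right->up, move up to (0,4)
Step 6: enter (0,4), '.' pass, move up to (-1,4)
Step 7: at (-1,4) — EXIT via top edge, pos 4

Answer: exits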